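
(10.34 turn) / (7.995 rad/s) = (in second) 8.126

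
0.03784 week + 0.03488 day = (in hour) 7.194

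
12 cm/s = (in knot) 0.2333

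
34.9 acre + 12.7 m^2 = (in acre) 34.9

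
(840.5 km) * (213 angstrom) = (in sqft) 0.1927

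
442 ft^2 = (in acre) 0.01015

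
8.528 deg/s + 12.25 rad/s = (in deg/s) 710.4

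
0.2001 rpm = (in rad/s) 0.02095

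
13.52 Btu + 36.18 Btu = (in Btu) 49.7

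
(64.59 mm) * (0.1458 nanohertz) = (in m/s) 9.417e-12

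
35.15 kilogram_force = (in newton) 344.7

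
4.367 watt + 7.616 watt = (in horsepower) 0.01607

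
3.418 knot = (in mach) 0.005164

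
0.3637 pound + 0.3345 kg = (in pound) 1.101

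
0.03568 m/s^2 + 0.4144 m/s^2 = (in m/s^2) 0.4501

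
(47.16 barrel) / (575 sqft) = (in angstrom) 1.404e+09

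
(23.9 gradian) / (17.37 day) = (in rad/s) 2.502e-07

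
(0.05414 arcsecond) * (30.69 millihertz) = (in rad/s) 8.055e-09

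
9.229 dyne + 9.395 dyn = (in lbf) 4.187e-05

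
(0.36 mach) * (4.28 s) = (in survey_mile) 0.326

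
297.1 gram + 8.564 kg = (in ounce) 312.6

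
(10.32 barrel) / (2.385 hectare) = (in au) 4.599e-16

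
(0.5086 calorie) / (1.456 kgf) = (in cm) 14.9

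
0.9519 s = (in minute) 0.01587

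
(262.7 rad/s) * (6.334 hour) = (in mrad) 5.99e+09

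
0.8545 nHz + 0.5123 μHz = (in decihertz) 5.132e-06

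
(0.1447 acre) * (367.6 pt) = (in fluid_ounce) 2.568e+06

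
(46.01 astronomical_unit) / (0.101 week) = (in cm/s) 1.127e+10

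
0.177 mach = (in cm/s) 6027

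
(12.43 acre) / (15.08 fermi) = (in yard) 3.648e+18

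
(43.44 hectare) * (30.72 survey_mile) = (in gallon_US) 5.673e+12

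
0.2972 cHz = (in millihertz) 2.972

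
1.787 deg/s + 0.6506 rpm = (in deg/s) 5.691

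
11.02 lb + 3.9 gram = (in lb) 11.03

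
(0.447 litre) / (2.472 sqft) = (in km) 1.946e-06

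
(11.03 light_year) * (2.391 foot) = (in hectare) 7.605e+12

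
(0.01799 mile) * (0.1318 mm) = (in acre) 9.429e-07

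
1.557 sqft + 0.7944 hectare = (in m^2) 7944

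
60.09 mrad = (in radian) 0.06009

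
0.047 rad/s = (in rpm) 0.4488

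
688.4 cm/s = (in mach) 0.02022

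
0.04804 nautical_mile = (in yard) 97.3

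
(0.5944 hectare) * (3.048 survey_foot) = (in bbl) 3.473e+04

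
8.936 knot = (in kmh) 16.55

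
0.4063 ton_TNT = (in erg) 1.7e+16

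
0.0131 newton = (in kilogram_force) 0.001336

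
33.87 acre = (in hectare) 13.71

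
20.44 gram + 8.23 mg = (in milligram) 2.045e+04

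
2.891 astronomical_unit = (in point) 1.226e+15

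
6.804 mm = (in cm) 0.6804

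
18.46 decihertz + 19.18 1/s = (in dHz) 210.3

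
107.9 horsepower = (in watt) 8.046e+04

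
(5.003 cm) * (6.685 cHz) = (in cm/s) 0.3345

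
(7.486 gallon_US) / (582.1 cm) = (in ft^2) 0.0524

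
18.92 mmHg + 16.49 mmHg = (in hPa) 47.21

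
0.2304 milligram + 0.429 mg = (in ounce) 2.326e-05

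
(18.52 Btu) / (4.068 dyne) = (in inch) 1.891e+10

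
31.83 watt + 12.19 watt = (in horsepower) 0.05903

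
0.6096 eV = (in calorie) 2.334e-20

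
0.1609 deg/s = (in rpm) 0.02682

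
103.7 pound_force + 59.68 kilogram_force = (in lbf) 235.3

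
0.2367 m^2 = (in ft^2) 2.548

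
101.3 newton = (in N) 101.3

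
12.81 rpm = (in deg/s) 76.86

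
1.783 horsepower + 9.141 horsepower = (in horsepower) 10.92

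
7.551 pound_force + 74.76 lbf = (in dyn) 3.661e+07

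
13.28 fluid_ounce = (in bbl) 0.00247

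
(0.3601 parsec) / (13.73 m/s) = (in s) 8.093e+14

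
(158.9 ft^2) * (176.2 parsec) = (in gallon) 2.12e+22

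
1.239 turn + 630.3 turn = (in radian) 3968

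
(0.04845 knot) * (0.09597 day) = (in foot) 678.1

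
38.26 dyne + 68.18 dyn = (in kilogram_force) 0.0001085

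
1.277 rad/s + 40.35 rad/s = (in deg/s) 2385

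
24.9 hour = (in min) 1494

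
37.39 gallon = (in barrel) 0.8902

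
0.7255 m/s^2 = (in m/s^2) 0.7255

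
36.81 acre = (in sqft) 1.603e+06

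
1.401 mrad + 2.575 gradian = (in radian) 0.04185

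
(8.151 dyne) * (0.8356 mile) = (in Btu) 0.0001039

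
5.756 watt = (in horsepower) 0.007719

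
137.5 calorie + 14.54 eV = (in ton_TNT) 1.375e-07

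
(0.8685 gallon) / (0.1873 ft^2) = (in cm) 18.89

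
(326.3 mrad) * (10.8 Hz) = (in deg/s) 201.9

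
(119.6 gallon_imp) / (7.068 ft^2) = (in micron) 8.28e+05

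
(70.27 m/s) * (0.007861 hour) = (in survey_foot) 6524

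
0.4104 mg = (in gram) 0.0004104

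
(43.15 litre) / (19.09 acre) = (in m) 5.585e-07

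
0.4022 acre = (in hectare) 0.1628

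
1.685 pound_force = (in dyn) 7.495e+05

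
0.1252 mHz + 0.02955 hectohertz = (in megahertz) 2.955e-06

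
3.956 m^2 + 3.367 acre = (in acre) 3.368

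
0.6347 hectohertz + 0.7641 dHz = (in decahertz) 6.355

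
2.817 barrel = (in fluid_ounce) 1.514e+04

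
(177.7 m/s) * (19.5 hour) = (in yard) 1.364e+07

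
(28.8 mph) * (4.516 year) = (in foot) 6.016e+09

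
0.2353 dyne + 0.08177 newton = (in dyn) 8177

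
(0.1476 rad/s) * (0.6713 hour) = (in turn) 56.77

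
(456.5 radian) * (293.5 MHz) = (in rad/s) 1.34e+11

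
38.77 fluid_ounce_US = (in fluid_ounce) 38.77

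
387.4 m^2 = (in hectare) 0.03874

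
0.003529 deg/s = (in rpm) 0.0005882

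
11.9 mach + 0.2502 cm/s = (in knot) 7876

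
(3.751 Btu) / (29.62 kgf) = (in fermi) 1.362e+16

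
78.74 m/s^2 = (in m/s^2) 78.74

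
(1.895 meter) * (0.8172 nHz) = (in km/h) 5.575e-09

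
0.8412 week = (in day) 5.888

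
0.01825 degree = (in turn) 5.069e-05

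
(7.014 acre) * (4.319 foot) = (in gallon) 9.871e+06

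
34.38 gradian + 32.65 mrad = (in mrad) 572.7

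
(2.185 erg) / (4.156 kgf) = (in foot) 1.759e-08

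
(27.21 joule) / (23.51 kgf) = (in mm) 118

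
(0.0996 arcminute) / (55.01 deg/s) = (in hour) 8.382e-09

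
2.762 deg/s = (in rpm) 0.4603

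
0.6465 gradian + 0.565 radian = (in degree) 32.95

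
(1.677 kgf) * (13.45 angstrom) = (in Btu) 2.097e-11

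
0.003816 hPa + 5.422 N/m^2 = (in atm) 5.728e-05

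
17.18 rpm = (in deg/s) 103.1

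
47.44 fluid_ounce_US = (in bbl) 0.008824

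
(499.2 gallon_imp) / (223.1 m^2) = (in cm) 1.017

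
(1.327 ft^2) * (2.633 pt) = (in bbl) 0.0007203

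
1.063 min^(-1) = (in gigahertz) 1.772e-11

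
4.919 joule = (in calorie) 1.176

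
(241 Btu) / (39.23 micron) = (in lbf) 1.457e+09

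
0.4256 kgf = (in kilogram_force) 0.4256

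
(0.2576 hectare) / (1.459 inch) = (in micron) 6.951e+10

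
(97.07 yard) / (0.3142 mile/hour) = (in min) 10.53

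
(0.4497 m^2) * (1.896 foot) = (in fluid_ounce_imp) 9147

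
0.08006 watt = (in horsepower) 0.0001074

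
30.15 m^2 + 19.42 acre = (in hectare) 7.862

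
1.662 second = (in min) 0.0277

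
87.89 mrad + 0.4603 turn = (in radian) 2.98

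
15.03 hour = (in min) 901.8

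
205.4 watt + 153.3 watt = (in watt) 358.7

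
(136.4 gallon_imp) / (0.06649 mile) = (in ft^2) 0.06238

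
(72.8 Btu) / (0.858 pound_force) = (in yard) 2.201e+04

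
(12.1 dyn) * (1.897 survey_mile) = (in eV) 2.306e+18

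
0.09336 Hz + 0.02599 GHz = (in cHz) 2.599e+09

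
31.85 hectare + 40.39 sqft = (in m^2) 3.185e+05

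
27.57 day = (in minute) 3.97e+04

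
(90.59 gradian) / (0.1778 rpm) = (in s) 76.43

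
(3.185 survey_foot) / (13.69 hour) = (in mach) 5.785e-08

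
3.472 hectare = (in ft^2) 3.737e+05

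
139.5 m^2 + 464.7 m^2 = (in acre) 0.1493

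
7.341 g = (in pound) 0.01618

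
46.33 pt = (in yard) 0.01787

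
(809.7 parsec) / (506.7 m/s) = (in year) 1.564e+09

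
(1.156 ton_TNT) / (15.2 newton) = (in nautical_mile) 1.718e+05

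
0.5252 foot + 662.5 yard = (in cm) 6.06e+04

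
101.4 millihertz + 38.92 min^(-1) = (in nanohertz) 7.501e+08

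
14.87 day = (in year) 0.04074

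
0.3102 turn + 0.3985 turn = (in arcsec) 9.185e+05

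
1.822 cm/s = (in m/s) 0.01822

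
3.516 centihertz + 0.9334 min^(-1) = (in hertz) 0.05072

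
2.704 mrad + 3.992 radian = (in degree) 228.9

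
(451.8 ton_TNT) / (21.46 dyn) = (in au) 5.888e+04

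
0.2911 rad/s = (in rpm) 2.78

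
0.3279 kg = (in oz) 11.57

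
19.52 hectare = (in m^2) 1.952e+05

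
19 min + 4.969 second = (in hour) 0.318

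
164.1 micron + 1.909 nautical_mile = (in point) 1.002e+07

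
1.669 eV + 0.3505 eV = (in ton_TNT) 7.733e-29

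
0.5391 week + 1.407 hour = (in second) 3.311e+05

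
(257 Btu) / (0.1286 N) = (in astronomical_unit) 1.409e-05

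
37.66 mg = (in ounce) 0.001328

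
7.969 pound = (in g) 3615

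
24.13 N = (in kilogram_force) 2.461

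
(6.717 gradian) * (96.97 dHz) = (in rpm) 9.77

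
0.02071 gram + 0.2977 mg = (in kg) 2.101e-05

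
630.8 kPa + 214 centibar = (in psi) 122.5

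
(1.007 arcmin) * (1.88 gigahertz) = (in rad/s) 5.507e+05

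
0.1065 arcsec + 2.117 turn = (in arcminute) 4.573e+04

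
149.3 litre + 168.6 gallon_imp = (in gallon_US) 241.9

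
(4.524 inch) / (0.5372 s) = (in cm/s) 21.39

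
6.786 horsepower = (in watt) 5060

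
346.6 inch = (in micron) 8.804e+06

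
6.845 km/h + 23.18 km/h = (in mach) 0.02449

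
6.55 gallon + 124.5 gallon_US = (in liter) 496.1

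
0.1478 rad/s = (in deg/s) 8.468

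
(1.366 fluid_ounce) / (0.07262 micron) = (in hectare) 0.05563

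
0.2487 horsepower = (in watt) 185.5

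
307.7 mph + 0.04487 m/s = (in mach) 0.4041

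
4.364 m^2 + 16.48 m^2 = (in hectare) 0.002084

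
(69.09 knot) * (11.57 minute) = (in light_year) 2.608e-12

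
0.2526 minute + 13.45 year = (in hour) 1.178e+05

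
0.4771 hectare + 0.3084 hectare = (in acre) 1.941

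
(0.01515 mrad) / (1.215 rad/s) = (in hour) 3.464e-09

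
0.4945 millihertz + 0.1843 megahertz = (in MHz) 0.1843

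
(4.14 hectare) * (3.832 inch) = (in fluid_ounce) 1.363e+08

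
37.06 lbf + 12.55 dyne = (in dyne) 1.649e+07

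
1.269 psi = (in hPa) 87.49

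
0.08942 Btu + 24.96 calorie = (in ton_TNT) 4.751e-08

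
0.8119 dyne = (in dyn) 0.8119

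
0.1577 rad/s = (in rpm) 1.506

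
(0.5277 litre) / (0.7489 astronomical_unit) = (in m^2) 4.71e-15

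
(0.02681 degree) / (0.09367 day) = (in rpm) 5.521e-07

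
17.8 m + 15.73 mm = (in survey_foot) 58.45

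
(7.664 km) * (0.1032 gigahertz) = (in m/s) 7.909e+11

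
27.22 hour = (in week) 0.162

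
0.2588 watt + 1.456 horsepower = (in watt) 1086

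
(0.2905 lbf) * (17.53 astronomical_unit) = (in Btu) 3.212e+09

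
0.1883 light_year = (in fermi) 1.781e+30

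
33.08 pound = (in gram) 1.5e+04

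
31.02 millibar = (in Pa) 3102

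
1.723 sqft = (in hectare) 1.601e-05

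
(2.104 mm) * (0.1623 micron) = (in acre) 8.438e-14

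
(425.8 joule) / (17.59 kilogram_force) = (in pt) 6997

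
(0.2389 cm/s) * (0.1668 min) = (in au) 1.598e-13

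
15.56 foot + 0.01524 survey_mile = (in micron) 2.927e+07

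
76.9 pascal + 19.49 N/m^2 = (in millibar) 0.9639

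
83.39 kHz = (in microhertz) 8.339e+10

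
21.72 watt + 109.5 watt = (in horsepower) 0.176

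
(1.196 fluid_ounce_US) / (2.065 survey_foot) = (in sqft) 0.0006049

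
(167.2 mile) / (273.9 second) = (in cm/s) 9.824e+04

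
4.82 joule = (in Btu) 0.004568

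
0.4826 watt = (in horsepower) 0.0006472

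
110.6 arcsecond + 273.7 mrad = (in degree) 15.71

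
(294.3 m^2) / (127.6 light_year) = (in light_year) 2.577e-32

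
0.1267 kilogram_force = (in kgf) 0.1267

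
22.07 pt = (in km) 7.786e-06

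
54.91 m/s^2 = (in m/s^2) 54.91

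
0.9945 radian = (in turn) 0.1583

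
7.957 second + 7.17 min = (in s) 438.2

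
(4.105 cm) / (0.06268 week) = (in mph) 2.422e-06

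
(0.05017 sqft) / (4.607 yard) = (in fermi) 1.106e+12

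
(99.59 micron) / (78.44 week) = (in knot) 4.081e-12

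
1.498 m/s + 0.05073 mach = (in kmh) 67.58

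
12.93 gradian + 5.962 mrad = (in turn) 0.03327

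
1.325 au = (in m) 1.982e+11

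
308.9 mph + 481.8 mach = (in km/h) 5.911e+05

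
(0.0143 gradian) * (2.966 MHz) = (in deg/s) 3.817e+04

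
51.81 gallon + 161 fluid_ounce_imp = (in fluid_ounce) 6786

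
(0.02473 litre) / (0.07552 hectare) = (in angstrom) 327.5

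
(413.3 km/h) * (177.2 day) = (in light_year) 1.858e-07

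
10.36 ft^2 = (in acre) 0.0002378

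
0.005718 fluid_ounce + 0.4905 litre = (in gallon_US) 0.1296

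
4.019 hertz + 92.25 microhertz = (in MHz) 4.019e-06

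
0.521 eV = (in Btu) 7.912e-23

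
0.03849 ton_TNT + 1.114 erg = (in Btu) 1.526e+05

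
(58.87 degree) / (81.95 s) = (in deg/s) 0.7184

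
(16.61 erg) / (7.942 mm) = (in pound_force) 4.702e-05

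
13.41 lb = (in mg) 6.083e+06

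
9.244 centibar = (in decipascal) 9.244e+04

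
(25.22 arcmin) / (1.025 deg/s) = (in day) 4.746e-06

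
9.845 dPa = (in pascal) 0.9845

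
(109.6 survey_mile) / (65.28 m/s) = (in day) 0.03127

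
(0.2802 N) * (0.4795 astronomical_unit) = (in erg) 2.01e+17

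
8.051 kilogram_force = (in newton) 78.95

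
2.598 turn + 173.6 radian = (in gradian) 1.209e+04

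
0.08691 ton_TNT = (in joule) 3.636e+08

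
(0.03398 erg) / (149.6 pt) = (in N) 6.439e-08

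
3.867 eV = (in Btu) 5.872e-22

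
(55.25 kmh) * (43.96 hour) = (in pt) 6.885e+09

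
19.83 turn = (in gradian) 7932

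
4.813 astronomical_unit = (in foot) 2.362e+12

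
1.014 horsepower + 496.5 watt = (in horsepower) 1.68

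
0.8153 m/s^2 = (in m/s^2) 0.8153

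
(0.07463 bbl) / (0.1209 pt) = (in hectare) 0.02782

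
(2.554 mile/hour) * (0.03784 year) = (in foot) 4.47e+06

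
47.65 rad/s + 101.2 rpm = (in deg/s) 3337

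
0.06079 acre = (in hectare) 0.0246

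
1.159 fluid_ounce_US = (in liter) 0.03428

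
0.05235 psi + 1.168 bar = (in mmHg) 878.8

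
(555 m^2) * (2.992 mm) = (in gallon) 438.7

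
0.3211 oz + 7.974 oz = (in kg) 0.2352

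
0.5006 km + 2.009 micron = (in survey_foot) 1642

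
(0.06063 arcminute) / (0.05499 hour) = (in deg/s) 5.104e-06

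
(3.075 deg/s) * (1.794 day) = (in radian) 8319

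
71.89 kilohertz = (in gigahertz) 7.189e-05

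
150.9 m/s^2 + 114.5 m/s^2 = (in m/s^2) 265.4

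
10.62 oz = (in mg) 3.011e+05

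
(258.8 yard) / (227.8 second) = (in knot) 2.019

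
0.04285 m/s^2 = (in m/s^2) 0.04285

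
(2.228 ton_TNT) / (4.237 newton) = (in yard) 2.406e+09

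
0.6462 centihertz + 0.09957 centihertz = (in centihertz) 0.7458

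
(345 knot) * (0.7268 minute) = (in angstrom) 7.74e+13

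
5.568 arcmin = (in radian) 0.00162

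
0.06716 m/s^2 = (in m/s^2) 0.06716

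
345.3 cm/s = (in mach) 0.01014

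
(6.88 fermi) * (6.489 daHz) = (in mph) 9.987e-13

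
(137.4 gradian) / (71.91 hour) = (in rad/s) 8.337e-06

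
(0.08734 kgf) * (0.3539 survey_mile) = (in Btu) 0.4624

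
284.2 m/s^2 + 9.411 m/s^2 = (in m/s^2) 293.6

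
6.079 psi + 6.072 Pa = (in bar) 0.4192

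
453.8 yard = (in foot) 1361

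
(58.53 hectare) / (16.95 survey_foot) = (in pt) 3.211e+08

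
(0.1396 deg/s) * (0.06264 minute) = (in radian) 0.009157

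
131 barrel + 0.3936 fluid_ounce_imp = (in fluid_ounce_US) 7.043e+05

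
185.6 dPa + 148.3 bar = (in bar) 148.3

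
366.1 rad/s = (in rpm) 3496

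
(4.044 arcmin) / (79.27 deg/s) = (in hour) 2.362e-07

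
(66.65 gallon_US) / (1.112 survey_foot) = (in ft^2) 8.012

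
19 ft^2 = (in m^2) 1.765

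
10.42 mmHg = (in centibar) 1.389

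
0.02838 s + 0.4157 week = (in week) 0.4157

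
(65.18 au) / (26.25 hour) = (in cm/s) 1.032e+10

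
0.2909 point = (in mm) 0.1026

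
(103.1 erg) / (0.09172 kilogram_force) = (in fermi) 1.146e+10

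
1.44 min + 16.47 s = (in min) 1.714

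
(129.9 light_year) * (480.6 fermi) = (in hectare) 59.06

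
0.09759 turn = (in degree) 35.13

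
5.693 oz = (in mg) 1.614e+05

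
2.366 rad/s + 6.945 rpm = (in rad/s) 3.093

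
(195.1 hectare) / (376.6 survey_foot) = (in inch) 6.692e+05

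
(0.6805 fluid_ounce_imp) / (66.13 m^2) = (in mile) 1.817e-10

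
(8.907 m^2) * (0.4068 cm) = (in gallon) 9.572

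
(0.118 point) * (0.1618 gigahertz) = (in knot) 1.309e+04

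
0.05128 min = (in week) 5.087e-06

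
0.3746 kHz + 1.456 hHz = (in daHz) 52.02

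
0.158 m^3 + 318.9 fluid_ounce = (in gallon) 44.23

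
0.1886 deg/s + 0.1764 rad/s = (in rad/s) 0.1797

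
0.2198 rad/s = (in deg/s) 12.59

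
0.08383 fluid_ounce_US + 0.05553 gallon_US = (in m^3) 0.0002127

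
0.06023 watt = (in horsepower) 8.077e-05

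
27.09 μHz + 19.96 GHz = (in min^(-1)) 1.198e+12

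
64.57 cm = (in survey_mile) 0.0004012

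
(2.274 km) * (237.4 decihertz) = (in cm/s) 5.398e+06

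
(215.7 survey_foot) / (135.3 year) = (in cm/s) 1.541e-06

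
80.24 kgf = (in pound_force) 176.9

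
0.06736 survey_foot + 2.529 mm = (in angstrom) 2.306e+08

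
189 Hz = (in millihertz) 1.89e+05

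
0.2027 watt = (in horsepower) 0.0002718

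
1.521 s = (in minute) 0.02535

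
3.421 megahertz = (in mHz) 3.421e+09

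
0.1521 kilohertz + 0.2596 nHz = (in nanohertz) 1.521e+11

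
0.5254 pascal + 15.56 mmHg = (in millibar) 20.75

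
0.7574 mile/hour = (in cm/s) 33.86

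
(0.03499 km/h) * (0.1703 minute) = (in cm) 9.931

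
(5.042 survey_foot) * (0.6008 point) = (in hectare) 3.257e-08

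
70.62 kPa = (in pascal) 7.062e+04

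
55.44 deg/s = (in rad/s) 0.9676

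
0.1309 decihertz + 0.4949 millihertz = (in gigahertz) 1.358e-11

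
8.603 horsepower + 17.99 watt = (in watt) 6433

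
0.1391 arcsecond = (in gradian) 4.293e-05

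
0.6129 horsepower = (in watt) 457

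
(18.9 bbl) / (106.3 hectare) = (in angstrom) 2.827e+04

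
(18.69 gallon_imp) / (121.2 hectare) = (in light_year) 7.41e-24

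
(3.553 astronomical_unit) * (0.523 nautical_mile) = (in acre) 1.272e+11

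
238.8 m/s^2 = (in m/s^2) 238.8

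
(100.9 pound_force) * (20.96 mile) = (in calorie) 3.618e+06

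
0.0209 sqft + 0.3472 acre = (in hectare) 0.1405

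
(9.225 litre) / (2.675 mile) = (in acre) 5.295e-10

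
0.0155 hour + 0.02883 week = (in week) 0.02892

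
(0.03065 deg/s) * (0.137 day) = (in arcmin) 2.177e+04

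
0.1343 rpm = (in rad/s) 0.01406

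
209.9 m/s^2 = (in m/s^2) 209.9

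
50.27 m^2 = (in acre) 0.01242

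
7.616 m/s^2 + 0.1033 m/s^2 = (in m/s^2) 7.719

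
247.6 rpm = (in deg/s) 1486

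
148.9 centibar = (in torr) 1117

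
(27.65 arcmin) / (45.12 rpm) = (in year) 5.398e-11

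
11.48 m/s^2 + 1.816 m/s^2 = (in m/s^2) 13.3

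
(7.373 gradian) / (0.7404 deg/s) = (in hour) 0.00249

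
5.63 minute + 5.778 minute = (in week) 0.001132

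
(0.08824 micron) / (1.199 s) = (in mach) 2.161e-10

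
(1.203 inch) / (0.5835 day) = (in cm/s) 6.061e-05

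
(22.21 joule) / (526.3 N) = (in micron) 4.22e+04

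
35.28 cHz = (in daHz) 0.03528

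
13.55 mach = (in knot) 8968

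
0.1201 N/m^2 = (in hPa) 0.001201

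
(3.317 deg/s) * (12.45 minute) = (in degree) 2478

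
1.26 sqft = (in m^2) 0.1171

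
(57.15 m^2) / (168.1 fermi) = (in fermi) 3.4e+29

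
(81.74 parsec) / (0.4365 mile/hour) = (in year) 4.099e+11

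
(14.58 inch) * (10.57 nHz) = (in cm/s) 3.914e-07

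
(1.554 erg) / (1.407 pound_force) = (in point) 7.038e-05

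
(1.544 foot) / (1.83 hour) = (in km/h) 0.0002572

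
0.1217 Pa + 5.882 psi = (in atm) 0.4002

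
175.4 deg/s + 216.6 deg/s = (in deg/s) 392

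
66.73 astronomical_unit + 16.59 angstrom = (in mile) 6.203e+09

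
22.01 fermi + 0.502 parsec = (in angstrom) 1.549e+26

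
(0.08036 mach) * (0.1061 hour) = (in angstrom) 1.045e+14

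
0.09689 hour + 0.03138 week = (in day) 0.2237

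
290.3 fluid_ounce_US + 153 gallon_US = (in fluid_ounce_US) 1.987e+04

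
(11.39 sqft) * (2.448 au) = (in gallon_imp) 8.524e+13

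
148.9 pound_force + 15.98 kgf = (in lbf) 184.1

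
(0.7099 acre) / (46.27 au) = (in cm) 4.15e-08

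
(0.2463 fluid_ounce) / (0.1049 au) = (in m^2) 4.642e-16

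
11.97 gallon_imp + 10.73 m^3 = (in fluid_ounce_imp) 3.796e+05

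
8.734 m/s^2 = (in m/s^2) 8.734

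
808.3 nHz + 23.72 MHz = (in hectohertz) 2.372e+05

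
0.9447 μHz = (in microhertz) 0.9447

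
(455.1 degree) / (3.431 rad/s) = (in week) 3.828e-06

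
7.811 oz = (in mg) 2.214e+05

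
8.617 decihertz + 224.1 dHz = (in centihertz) 2327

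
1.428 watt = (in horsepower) 0.001915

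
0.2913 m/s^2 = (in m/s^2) 0.2913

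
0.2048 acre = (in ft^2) 8921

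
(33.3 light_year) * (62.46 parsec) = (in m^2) 6.072e+35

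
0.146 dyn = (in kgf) 1.489e-07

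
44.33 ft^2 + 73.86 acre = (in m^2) 2.989e+05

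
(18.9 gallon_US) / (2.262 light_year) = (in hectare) 3.343e-22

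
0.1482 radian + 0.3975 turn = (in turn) 0.4211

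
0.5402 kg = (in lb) 1.191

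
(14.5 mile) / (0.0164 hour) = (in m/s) 395.2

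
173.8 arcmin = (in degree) 2.897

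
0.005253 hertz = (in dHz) 0.05253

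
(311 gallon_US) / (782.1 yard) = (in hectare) 1.646e-07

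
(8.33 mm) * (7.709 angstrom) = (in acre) 1.587e-15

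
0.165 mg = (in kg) 1.65e-07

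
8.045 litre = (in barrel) 0.0506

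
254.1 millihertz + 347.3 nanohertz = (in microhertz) 2.541e+05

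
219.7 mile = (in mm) 3.536e+08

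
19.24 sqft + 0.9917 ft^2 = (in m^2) 1.88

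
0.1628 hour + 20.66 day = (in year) 0.05662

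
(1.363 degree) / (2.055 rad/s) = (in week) 1.914e-08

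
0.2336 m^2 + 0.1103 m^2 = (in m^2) 0.3439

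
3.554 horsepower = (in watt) 2650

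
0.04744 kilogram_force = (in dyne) 4.652e+04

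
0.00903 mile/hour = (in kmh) 0.01453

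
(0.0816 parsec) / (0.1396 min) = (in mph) 6.724e+14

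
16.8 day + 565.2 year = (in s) 1.783e+10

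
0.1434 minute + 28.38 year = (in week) 1480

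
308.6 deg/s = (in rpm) 51.43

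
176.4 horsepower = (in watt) 1.315e+05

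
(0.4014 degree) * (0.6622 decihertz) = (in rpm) 0.00443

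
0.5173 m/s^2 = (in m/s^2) 0.5173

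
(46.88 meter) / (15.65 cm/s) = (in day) 0.003467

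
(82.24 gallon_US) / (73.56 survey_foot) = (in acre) 3.431e-06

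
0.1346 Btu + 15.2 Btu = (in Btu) 15.33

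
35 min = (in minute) 35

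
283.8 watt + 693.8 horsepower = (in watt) 5.177e+05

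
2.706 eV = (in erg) 4.335e-12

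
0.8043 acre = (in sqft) 3.504e+04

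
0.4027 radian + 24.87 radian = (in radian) 25.27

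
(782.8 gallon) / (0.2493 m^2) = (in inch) 468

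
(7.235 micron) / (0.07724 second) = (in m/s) 9.367e-05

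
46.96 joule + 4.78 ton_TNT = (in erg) 2e+17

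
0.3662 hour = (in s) 1318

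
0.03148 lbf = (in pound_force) 0.03148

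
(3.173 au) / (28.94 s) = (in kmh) 5.905e+10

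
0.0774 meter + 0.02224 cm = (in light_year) 8.205e-18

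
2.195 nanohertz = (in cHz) 2.195e-07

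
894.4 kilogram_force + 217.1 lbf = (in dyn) 9.737e+08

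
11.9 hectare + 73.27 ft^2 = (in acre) 29.41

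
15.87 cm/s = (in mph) 0.355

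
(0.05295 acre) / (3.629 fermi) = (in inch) 2.325e+18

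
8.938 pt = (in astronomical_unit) 2.108e-14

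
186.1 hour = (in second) 6.7e+05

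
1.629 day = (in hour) 39.1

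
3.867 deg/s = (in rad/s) 0.06749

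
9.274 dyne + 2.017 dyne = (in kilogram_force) 1.151e-05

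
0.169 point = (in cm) 0.005962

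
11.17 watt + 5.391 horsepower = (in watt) 4031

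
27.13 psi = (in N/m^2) 1.871e+05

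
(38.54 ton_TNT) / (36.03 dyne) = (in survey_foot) 1.468e+15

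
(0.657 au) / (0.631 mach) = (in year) 14.51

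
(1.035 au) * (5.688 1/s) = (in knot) 1.712e+12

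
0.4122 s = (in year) 1.307e-08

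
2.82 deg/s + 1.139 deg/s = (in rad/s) 0.0691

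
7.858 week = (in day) 55.01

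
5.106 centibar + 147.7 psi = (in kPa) 1023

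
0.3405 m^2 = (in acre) 8.414e-05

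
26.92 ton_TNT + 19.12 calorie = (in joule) 1.126e+11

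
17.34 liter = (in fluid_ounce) 586.3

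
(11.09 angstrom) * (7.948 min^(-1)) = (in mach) 4.314e-13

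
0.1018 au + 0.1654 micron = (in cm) 1.523e+12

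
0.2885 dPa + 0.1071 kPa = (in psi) 0.01554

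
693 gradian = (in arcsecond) 2.245e+06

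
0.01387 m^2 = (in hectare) 1.387e-06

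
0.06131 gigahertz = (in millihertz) 6.131e+10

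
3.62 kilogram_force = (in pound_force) 7.981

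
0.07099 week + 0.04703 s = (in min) 715.6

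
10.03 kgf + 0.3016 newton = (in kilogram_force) 10.06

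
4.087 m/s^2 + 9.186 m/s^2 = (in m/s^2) 13.27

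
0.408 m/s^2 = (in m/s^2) 0.408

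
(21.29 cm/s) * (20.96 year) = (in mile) 8.744e+04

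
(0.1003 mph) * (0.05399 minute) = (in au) 9.709e-13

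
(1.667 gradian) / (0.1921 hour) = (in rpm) 0.0003616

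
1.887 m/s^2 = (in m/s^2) 1.887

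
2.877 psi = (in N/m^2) 1.984e+04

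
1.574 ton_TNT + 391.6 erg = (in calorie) 1.574e+09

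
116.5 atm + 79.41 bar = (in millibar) 1.975e+05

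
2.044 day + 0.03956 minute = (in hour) 49.06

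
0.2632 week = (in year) 0.005048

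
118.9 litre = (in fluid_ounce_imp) 4185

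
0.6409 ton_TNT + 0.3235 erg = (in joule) 2.682e+09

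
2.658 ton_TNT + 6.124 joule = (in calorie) 2.658e+09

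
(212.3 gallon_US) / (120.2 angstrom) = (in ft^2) 7.197e+08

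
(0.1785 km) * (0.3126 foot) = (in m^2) 17.01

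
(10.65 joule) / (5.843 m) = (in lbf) 0.4098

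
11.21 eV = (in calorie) 4.293e-19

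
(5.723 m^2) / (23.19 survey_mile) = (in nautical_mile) 8.28e-08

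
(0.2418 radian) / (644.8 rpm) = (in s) 0.003581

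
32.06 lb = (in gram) 1.454e+04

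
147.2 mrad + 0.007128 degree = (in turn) 0.02345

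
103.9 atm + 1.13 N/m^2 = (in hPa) 1.053e+05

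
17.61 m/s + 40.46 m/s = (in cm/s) 5807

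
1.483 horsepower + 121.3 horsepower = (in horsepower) 122.8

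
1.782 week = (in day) 12.47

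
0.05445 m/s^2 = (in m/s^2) 0.05445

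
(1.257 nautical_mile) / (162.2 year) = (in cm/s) 4.551e-05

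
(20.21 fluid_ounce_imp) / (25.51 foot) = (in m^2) 7.385e-05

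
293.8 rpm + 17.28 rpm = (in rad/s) 32.58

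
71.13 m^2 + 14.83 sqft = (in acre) 0.01792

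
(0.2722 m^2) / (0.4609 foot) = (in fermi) 1.938e+15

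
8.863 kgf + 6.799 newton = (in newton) 93.72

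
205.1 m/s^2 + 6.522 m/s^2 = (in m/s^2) 211.6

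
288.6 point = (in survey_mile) 6.326e-05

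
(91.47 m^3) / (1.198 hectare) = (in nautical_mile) 4.123e-06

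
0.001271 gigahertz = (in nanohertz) 1.271e+15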